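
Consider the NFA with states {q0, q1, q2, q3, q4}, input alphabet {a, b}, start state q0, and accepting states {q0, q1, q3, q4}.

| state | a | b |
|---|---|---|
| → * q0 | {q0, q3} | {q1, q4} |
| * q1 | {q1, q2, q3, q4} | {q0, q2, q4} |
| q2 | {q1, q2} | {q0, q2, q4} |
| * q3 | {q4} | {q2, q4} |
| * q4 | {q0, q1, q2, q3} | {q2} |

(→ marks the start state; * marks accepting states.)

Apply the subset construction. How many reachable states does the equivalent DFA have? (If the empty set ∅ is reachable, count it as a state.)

Start state of the DFA: {q0}.
{q0} --a--> {q0, q3}  [new]
{q0} --b--> {q1, q4}  [new]
{q0, q3} --a--> {q0, q3, q4}  [new]
{q0, q3} --b--> {q1, q2, q4}  [new]
{q1, q4} --a--> {q0, q1, q2, q3, q4}  [new]
{q1, q4} --b--> {q0, q2, q4}  [new]
{q0, q3, q4} --a--> {q0, q1, q2, q3, q4}  [seen]
{q0, q3, q4} --b--> {q1, q2, q4}  [seen]
{q1, q2, q4} --a--> {q0, q1, q2, q3, q4}  [seen]
{q1, q2, q4} --b--> {q0, q2, q4}  [seen]
{q0, q1, q2, q3, q4} --a--> {q0, q1, q2, q3, q4}  [seen]
{q0, q1, q2, q3, q4} --b--> {q0, q1, q2, q4}  [new]
{q0, q2, q4} --a--> {q0, q1, q2, q3}  [new]
{q0, q2, q4} --b--> {q0, q1, q2, q4}  [seen]
{q0, q1, q2, q4} --a--> {q0, q1, q2, q3, q4}  [seen]
{q0, q1, q2, q4} --b--> {q0, q1, q2, q4}  [seen]
{q0, q1, q2, q3} --a--> {q0, q1, q2, q3, q4}  [seen]
{q0, q1, q2, q3} --b--> {q0, q1, q2, q4}  [seen]
Reachable DFA states: {q0}, {q0, q3}, {q1, q4}, {q0, q3, q4}, {q1, q2, q4}, {q0, q1, q2, q3, q4}, {q0, q2, q4}, {q0, q1, q2, q4}, {q0, q1, q2, q3}.

9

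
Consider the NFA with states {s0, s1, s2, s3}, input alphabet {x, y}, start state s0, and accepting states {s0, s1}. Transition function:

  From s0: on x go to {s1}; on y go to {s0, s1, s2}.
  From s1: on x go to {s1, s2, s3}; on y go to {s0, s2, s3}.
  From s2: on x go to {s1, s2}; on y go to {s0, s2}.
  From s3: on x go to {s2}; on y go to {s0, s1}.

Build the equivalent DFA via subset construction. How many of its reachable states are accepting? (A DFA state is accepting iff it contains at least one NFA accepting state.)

Start state of the DFA: {s0}.
{s0} --x--> {s1}  [new]
{s0} --y--> {s0, s1, s2}  [new]
{s1} --x--> {s1, s2, s3}  [new]
{s1} --y--> {s0, s2, s3}  [new]
{s0, s1, s2} --x--> {s1, s2, s3}  [seen]
{s0, s1, s2} --y--> {s0, s1, s2, s3}  [new]
{s1, s2, s3} --x--> {s1, s2, s3}  [seen]
{s1, s2, s3} --y--> {s0, s1, s2, s3}  [seen]
{s0, s2, s3} --x--> {s1, s2}  [new]
{s0, s2, s3} --y--> {s0, s1, s2}  [seen]
{s0, s1, s2, s3} --x--> {s1, s2, s3}  [seen]
{s0, s1, s2, s3} --y--> {s0, s1, s2, s3}  [seen]
{s1, s2} --x--> {s1, s2, s3}  [seen]
{s1, s2} --y--> {s0, s2, s3}  [seen]
Reachable DFA states: {s0}, {s1}, {s0, s1, s2}, {s1, s2, s3}, {s0, s2, s3}, {s0, s1, s2, s3}, {s1, s2}.
Accepting DFA states (contain an NFA accepting state): {s0}, {s1}, {s0, s1, s2}, {s1, s2, s3}, {s0, s2, s3}, {s0, s1, s2, s3}, {s1, s2}.

7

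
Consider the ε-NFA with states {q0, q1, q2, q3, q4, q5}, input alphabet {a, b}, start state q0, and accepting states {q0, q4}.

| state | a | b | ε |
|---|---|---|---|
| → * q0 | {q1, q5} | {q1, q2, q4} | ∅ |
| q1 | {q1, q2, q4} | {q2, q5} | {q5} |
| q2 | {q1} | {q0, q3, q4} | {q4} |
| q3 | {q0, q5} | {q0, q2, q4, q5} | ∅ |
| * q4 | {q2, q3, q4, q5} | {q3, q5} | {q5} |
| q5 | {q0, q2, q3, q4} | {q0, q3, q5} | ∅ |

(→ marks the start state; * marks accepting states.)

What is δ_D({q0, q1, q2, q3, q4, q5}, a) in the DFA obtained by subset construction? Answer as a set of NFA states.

δ(q0,a) = {q1, q5}; δ(q1,a) = {q1, q2, q4}; δ(q2,a) = {q1}; δ(q3,a) = {q0, q5}; δ(q4,a) = {q2, q3, q4, q5}; δ(q5,a) = {q0, q2, q3, q4}.
Union: {q0, q1, q2, q3, q4, q5}.

{q0, q1, q2, q3, q4, q5}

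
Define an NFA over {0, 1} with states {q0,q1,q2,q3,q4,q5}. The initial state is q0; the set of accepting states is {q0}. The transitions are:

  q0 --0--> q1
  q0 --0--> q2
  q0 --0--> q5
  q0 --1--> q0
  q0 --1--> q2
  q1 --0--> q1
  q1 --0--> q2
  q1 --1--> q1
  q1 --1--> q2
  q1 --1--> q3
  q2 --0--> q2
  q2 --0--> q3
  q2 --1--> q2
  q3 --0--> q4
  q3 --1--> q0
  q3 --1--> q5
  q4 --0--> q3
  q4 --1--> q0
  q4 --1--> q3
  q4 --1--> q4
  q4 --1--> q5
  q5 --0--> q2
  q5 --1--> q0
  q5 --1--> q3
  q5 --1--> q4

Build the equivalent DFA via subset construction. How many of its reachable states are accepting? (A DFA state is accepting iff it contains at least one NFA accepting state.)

Start state of the DFA: {q0}.
{q0} --0--> {q1,q2,q5}  [new]
{q0} --1--> {q0,q2}  [new]
{q1,q2,q5} --0--> {q1,q2,q3}  [new]
{q1,q2,q5} --1--> {q0,q1,q2,q3,q4}  [new]
{q0,q2} --0--> {q1,q2,q3,q5}  [new]
{q0,q2} --1--> {q0,q2}  [seen]
{q1,q2,q3} --0--> {q1,q2,q3,q4}  [new]
{q1,q2,q3} --1--> {q0,q1,q2,q3,q5}  [new]
{q0,q1,q2,q3,q4} --0--> {q1,q2,q3,q4,q5}  [new]
{q0,q1,q2,q3,q4} --1--> {q0,q1,q2,q3,q4,q5}  [new]
{q1,q2,q3,q5} --0--> {q1,q2,q3,q4}  [seen]
{q1,q2,q3,q5} --1--> {q0,q1,q2,q3,q4,q5}  [seen]
{q1,q2,q3,q4} --0--> {q1,q2,q3,q4}  [seen]
{q1,q2,q3,q4} --1--> {q0,q1,q2,q3,q4,q5}  [seen]
{q0,q1,q2,q3,q5} --0--> {q1,q2,q3,q4,q5}  [seen]
{q0,q1,q2,q3,q5} --1--> {q0,q1,q2,q3,q4,q5}  [seen]
{q1,q2,q3,q4,q5} --0--> {q1,q2,q3,q4}  [seen]
{q1,q2,q3,q4,q5} --1--> {q0,q1,q2,q3,q4,q5}  [seen]
{q0,q1,q2,q3,q4,q5} --0--> {q1,q2,q3,q4,q5}  [seen]
{q0,q1,q2,q3,q4,q5} --1--> {q0,q1,q2,q3,q4,q5}  [seen]
Reachable DFA states: {q0}, {q1,q2,q5}, {q0,q2}, {q1,q2,q3}, {q0,q1,q2,q3,q4}, {q1,q2,q3,q5}, {q1,q2,q3,q4}, {q0,q1,q2,q3,q5}, {q1,q2,q3,q4,q5}, {q0,q1,q2,q3,q4,q5}.
Accepting DFA states (contain an NFA accepting state): {q0}, {q0,q2}, {q0,q1,q2,q3,q4}, {q0,q1,q2,q3,q5}, {q0,q1,q2,q3,q4,q5}.

5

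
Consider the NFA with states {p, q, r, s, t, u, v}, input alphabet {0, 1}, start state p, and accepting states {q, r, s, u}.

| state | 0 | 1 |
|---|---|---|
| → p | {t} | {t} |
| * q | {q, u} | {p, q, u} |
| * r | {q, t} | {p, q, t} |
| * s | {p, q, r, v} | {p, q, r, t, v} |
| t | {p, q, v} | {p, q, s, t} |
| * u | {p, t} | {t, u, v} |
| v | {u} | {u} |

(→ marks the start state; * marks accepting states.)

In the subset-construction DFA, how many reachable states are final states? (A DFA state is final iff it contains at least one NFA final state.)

Start state of the DFA: {p}.
{p} --0--> {t}  [new]
{p} --1--> {t}  [seen]
{t} --0--> {p, q, v}  [new]
{t} --1--> {p, q, s, t}  [new]
{p, q, v} --0--> {q, t, u}  [new]
{p, q, v} --1--> {p, q, t, u}  [new]
{p, q, s, t} --0--> {p, q, r, t, u, v}  [new]
{p, q, s, t} --1--> {p, q, r, s, t, u, v}  [new]
{q, t, u} --0--> {p, q, t, u, v}  [new]
{q, t, u} --1--> {p, q, s, t, u, v}  [new]
{p, q, t, u} --0--> {p, q, t, u, v}  [seen]
{p, q, t, u} --1--> {p, q, s, t, u, v}  [seen]
{p, q, r, t, u, v} --0--> {p, q, t, u, v}  [seen]
{p, q, r, t, u, v} --1--> {p, q, s, t, u, v}  [seen]
{p, q, r, s, t, u, v} --0--> {p, q, r, t, u, v}  [seen]
{p, q, r, s, t, u, v} --1--> {p, q, r, s, t, u, v}  [seen]
{p, q, t, u, v} --0--> {p, q, t, u, v}  [seen]
{p, q, t, u, v} --1--> {p, q, s, t, u, v}  [seen]
{p, q, s, t, u, v} --0--> {p, q, r, t, u, v}  [seen]
{p, q, s, t, u, v} --1--> {p, q, r, s, t, u, v}  [seen]
Reachable DFA states: {p}, {t}, {p, q, v}, {p, q, s, t}, {q, t, u}, {p, q, t, u}, {p, q, r, t, u, v}, {p, q, r, s, t, u, v}, {p, q, t, u, v}, {p, q, s, t, u, v}.
Accepting DFA states (contain an NFA accepting state): {p, q, v}, {p, q, s, t}, {q, t, u}, {p, q, t, u}, {p, q, r, t, u, v}, {p, q, r, s, t, u, v}, {p, q, t, u, v}, {p, q, s, t, u, v}.

8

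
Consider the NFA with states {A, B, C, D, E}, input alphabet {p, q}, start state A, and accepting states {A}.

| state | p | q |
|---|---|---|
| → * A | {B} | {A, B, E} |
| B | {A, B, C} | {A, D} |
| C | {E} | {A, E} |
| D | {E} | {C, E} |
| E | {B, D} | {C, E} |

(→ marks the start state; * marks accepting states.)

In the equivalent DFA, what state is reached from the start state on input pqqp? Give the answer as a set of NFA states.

{A, B, C, D, E}

Start: {A}.
δ(A,p) = {B}.
Union: {B}.
After p: {B}.
δ(B,q) = {A, D}.
Union: {A, D}.
After q: {A, D}.
δ(A,q) = {A, B, E}; δ(D,q) = {C, E}.
Union: {A, B, C, E}.
After q: {A, B, C, E}.
δ(A,p) = {B}; δ(B,p) = {A, B, C}; δ(C,p) = {E}; δ(E,p) = {B, D}.
Union: {A, B, C, D, E}.
After p: {A, B, C, D, E}.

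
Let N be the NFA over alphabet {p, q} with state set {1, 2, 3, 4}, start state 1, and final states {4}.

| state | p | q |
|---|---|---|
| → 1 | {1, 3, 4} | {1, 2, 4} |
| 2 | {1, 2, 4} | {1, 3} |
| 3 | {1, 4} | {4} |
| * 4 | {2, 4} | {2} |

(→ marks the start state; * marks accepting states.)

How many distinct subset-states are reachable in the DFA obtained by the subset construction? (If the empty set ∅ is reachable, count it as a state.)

Start state of the DFA: {1}.
{1} --p--> {1, 3, 4}  [new]
{1} --q--> {1, 2, 4}  [new]
{1, 3, 4} --p--> {1, 2, 3, 4}  [new]
{1, 3, 4} --q--> {1, 2, 4}  [seen]
{1, 2, 4} --p--> {1, 2, 3, 4}  [seen]
{1, 2, 4} --q--> {1, 2, 3, 4}  [seen]
{1, 2, 3, 4} --p--> {1, 2, 3, 4}  [seen]
{1, 2, 3, 4} --q--> {1, 2, 3, 4}  [seen]
Reachable DFA states: {1}, {1, 3, 4}, {1, 2, 4}, {1, 2, 3, 4}.

4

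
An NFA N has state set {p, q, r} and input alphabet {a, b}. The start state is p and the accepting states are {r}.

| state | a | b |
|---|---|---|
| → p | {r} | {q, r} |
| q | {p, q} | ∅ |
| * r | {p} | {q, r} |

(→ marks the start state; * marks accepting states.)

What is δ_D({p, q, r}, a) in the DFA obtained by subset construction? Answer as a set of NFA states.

δ(p,a) = {r}; δ(q,a) = {p, q}; δ(r,a) = {p}.
Union: {p, q, r}.

{p, q, r}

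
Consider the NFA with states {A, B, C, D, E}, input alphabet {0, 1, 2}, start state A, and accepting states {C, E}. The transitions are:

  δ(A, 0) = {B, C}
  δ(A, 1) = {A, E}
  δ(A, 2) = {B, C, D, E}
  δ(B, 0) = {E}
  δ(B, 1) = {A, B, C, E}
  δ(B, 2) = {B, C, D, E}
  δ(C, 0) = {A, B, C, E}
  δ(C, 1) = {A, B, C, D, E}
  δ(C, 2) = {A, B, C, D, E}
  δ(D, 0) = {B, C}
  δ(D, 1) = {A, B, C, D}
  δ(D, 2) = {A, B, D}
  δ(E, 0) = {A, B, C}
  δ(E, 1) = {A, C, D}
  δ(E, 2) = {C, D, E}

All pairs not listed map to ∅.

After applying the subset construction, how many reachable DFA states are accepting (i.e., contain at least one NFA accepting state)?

7

Start state of the DFA: {A}.
{A} --0--> {B, C}  [new]
{A} --1--> {A, E}  [new]
{A} --2--> {B, C, D, E}  [new]
{B, C} --0--> {A, B, C, E}  [new]
{B, C} --1--> {A, B, C, D, E}  [new]
{B, C} --2--> {A, B, C, D, E}  [seen]
{A, E} --0--> {A, B, C}  [new]
{A, E} --1--> {A, C, D, E}  [new]
{A, E} --2--> {B, C, D, E}  [seen]
{B, C, D, E} --0--> {A, B, C, E}  [seen]
{B, C, D, E} --1--> {A, B, C, D, E}  [seen]
{B, C, D, E} --2--> {A, B, C, D, E}  [seen]
{A, B, C, E} --0--> {A, B, C, E}  [seen]
{A, B, C, E} --1--> {A, B, C, D, E}  [seen]
{A, B, C, E} --2--> {A, B, C, D, E}  [seen]
{A, B, C, D, E} --0--> {A, B, C, E}  [seen]
{A, B, C, D, E} --1--> {A, B, C, D, E}  [seen]
{A, B, C, D, E} --2--> {A, B, C, D, E}  [seen]
{A, B, C} --0--> {A, B, C, E}  [seen]
{A, B, C} --1--> {A, B, C, D, E}  [seen]
{A, B, C} --2--> {A, B, C, D, E}  [seen]
{A, C, D, E} --0--> {A, B, C, E}  [seen]
{A, C, D, E} --1--> {A, B, C, D, E}  [seen]
{A, C, D, E} --2--> {A, B, C, D, E}  [seen]
Reachable DFA states: {A}, {B, C}, {A, E}, {B, C, D, E}, {A, B, C, E}, {A, B, C, D, E}, {A, B, C}, {A, C, D, E}.
Accepting DFA states (contain an NFA accepting state): {B, C}, {A, E}, {B, C, D, E}, {A, B, C, E}, {A, B, C, D, E}, {A, B, C}, {A, C, D, E}.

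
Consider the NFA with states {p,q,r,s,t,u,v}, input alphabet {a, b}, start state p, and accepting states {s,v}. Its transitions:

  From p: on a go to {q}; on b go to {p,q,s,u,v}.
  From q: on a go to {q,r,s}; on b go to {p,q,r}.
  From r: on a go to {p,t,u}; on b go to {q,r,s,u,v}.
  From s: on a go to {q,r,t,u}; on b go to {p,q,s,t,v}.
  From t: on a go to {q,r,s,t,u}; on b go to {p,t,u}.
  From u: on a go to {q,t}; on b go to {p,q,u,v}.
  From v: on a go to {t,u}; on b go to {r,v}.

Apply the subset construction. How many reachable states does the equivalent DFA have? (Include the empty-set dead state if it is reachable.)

9

Start state of the DFA: {p}.
{p} --a--> {q}  [new]
{p} --b--> {p,q,s,u,v}  [new]
{q} --a--> {q,r,s}  [new]
{q} --b--> {p,q,r}  [new]
{p,q,s,u,v} --a--> {q,r,s,t,u}  [new]
{p,q,s,u,v} --b--> {p,q,r,s,t,u,v}  [new]
{q,r,s} --a--> {p,q,r,s,t,u}  [new]
{q,r,s} --b--> {p,q,r,s,t,u,v}  [seen]
{p,q,r} --a--> {p,q,r,s,t,u}  [seen]
{p,q,r} --b--> {p,q,r,s,u,v}  [new]
{q,r,s,t,u} --a--> {p,q,r,s,t,u}  [seen]
{q,r,s,t,u} --b--> {p,q,r,s,t,u,v}  [seen]
{p,q,r,s,t,u,v} --a--> {p,q,r,s,t,u}  [seen]
{p,q,r,s,t,u,v} --b--> {p,q,r,s,t,u,v}  [seen]
{p,q,r,s,t,u} --a--> {p,q,r,s,t,u}  [seen]
{p,q,r,s,t,u} --b--> {p,q,r,s,t,u,v}  [seen]
{p,q,r,s,u,v} --a--> {p,q,r,s,t,u}  [seen]
{p,q,r,s,u,v} --b--> {p,q,r,s,t,u,v}  [seen]
Reachable DFA states: {p}, {q}, {p,q,s,u,v}, {q,r,s}, {p,q,r}, {q,r,s,t,u}, {p,q,r,s,t,u,v}, {p,q,r,s,t,u}, {p,q,r,s,u,v}.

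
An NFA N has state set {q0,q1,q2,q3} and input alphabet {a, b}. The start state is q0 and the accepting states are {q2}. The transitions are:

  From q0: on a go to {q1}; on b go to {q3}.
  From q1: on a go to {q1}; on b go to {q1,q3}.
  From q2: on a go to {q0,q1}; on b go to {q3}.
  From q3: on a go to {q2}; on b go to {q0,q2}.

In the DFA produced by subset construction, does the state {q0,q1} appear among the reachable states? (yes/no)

Start state of the DFA: {q0}.
{q0} --a--> {q1}  [new]
{q0} --b--> {q3}  [new]
{q1} --a--> {q1}  [seen]
{q1} --b--> {q1,q3}  [new]
{q3} --a--> {q2}  [new]
{q3} --b--> {q0,q2}  [new]
{q1,q3} --a--> {q1,q2}  [new]
{q1,q3} --b--> {q0,q1,q2,q3}  [new]
{q2} --a--> {q0,q1}  [new]
{q2} --b--> {q3}  [seen]
{q0,q2} --a--> {q0,q1}  [seen]
{q0,q2} --b--> {q3}  [seen]
{q1,q2} --a--> {q0,q1}  [seen]
{q1,q2} --b--> {q1,q3}  [seen]
{q0,q1,q2,q3} --a--> {q0,q1,q2}  [new]
{q0,q1,q2,q3} --b--> {q0,q1,q2,q3}  [seen]
{q0,q1} --a--> {q1}  [seen]
{q0,q1} --b--> {q1,q3}  [seen]
{q0,q1,q2} --a--> {q0,q1}  [seen]
{q0,q1,q2} --b--> {q1,q3}  [seen]
Reachable DFA states: {q0}, {q1}, {q3}, {q1,q3}, {q2}, {q0,q2}, {q1,q2}, {q0,q1,q2,q3}, {q0,q1}, {q0,q1,q2}.
{q0,q1} is among them.

yes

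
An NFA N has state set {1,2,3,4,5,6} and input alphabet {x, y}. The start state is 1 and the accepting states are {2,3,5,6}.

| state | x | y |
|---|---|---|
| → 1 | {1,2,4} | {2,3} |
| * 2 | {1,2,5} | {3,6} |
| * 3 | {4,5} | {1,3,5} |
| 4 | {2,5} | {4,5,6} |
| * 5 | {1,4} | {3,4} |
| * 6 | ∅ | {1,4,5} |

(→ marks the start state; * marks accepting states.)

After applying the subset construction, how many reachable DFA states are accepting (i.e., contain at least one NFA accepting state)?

8

Start state of the DFA: {1}.
{1} --x--> {1,2,4}  [new]
{1} --y--> {2,3}  [new]
{1,2,4} --x--> {1,2,4,5}  [new]
{1,2,4} --y--> {2,3,4,5,6}  [new]
{2,3} --x--> {1,2,4,5}  [seen]
{2,3} --y--> {1,3,5,6}  [new]
{1,2,4,5} --x--> {1,2,4,5}  [seen]
{1,2,4,5} --y--> {2,3,4,5,6}  [seen]
{2,3,4,5,6} --x--> {1,2,4,5}  [seen]
{2,3,4,5,6} --y--> {1,3,4,5,6}  [new]
{1,3,5,6} --x--> {1,2,4,5}  [seen]
{1,3,5,6} --y--> {1,2,3,4,5}  [new]
{1,3,4,5,6} --x--> {1,2,4,5}  [seen]
{1,3,4,5,6} --y--> {1,2,3,4,5,6}  [new]
{1,2,3,4,5} --x--> {1,2,4,5}  [seen]
{1,2,3,4,5} --y--> {1,2,3,4,5,6}  [seen]
{1,2,3,4,5,6} --x--> {1,2,4,5}  [seen]
{1,2,3,4,5,6} --y--> {1,2,3,4,5,6}  [seen]
Reachable DFA states: {1}, {1,2,4}, {2,3}, {1,2,4,5}, {2,3,4,5,6}, {1,3,5,6}, {1,3,4,5,6}, {1,2,3,4,5}, {1,2,3,4,5,6}.
Accepting DFA states (contain an NFA accepting state): {1,2,4}, {2,3}, {1,2,4,5}, {2,3,4,5,6}, {1,3,5,6}, {1,3,4,5,6}, {1,2,3,4,5}, {1,2,3,4,5,6}.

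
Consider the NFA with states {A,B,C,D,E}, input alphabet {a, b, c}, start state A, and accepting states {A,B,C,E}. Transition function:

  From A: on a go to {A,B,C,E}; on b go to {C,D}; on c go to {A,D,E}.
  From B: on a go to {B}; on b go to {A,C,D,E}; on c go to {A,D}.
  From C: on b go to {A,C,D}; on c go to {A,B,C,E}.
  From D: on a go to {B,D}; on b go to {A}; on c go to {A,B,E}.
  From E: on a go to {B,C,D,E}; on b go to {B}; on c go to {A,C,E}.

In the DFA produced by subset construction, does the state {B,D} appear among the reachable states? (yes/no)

Start state of the DFA: {A}.
{A} --a--> {A,B,C,E}  [new]
{A} --b--> {C,D}  [new]
{A} --c--> {A,D,E}  [new]
{A,B,C,E} --a--> {A,B,C,D,E}  [new]
{A,B,C,E} --b--> {A,B,C,D,E}  [seen]
{A,B,C,E} --c--> {A,B,C,D,E}  [seen]
{C,D} --a--> {B,D}  [new]
{C,D} --b--> {A,C,D}  [new]
{C,D} --c--> {A,B,C,E}  [seen]
{A,D,E} --a--> {A,B,C,D,E}  [seen]
{A,D,E} --b--> {A,B,C,D}  [new]
{A,D,E} --c--> {A,B,C,D,E}  [seen]
{A,B,C,D,E} --a--> {A,B,C,D,E}  [seen]
{A,B,C,D,E} --b--> {A,B,C,D,E}  [seen]
{A,B,C,D,E} --c--> {A,B,C,D,E}  [seen]
{B,D} --a--> {B,D}  [seen]
{B,D} --b--> {A,C,D,E}  [new]
{B,D} --c--> {A,B,D,E}  [new]
{A,C,D} --a--> {A,B,C,D,E}  [seen]
{A,C,D} --b--> {A,C,D}  [seen]
{A,C,D} --c--> {A,B,C,D,E}  [seen]
{A,B,C,D} --a--> {A,B,C,D,E}  [seen]
{A,B,C,D} --b--> {A,C,D,E}  [seen]
{A,B,C,D} --c--> {A,B,C,D,E}  [seen]
{A,C,D,E} --a--> {A,B,C,D,E}  [seen]
{A,C,D,E} --b--> {A,B,C,D}  [seen]
{A,C,D,E} --c--> {A,B,C,D,E}  [seen]
{A,B,D,E} --a--> {A,B,C,D,E}  [seen]
{A,B,D,E} --b--> {A,B,C,D,E}  [seen]
{A,B,D,E} --c--> {A,B,C,D,E}  [seen]
Reachable DFA states: {A}, {A,B,C,E}, {C,D}, {A,D,E}, {A,B,C,D,E}, {B,D}, {A,C,D}, {A,B,C,D}, {A,C,D,E}, {A,B,D,E}.
{B,D} is among them.

yes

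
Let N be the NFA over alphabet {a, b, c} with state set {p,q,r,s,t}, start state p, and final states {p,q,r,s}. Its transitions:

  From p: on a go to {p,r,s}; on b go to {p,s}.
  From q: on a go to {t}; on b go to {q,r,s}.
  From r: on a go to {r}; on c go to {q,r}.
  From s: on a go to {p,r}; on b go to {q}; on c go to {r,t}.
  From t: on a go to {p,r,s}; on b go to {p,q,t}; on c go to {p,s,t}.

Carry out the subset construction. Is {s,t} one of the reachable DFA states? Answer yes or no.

no

Start state of the DFA: {p}.
{p} --a--> {p,r,s}  [new]
{p} --b--> {p,s}  [new]
{p} --c--> ∅  [new]
{p,r,s} --a--> {p,r,s}  [seen]
{p,r,s} --b--> {p,q,s}  [new]
{p,r,s} --c--> {q,r,t}  [new]
{p,s} --a--> {p,r,s}  [seen]
{p,s} --b--> {p,q,s}  [seen]
{p,s} --c--> {r,t}  [new]
∅ --a--> ∅  [seen]
∅ --b--> ∅  [seen]
∅ --c--> ∅  [seen]
{p,q,s} --a--> {p,r,s,t}  [new]
{p,q,s} --b--> {p,q,r,s}  [new]
{p,q,s} --c--> {r,t}  [seen]
{q,r,t} --a--> {p,r,s,t}  [seen]
{q,r,t} --b--> {p,q,r,s,t}  [new]
{q,r,t} --c--> {p,q,r,s,t}  [seen]
{r,t} --a--> {p,r,s}  [seen]
{r,t} --b--> {p,q,t}  [new]
{r,t} --c--> {p,q,r,s,t}  [seen]
{p,r,s,t} --a--> {p,r,s}  [seen]
{p,r,s,t} --b--> {p,q,s,t}  [new]
{p,r,s,t} --c--> {p,q,r,s,t}  [seen]
{p,q,r,s} --a--> {p,r,s,t}  [seen]
{p,q,r,s} --b--> {p,q,r,s}  [seen]
{p,q,r,s} --c--> {q,r,t}  [seen]
{p,q,r,s,t} --a--> {p,r,s,t}  [seen]
{p,q,r,s,t} --b--> {p,q,r,s,t}  [seen]
{p,q,r,s,t} --c--> {p,q,r,s,t}  [seen]
{p,q,t} --a--> {p,r,s,t}  [seen]
{p,q,t} --b--> {p,q,r,s,t}  [seen]
{p,q,t} --c--> {p,s,t}  [new]
{p,q,s,t} --a--> {p,r,s,t}  [seen]
{p,q,s,t} --b--> {p,q,r,s,t}  [seen]
{p,q,s,t} --c--> {p,r,s,t}  [seen]
{p,s,t} --a--> {p,r,s}  [seen]
{p,s,t} --b--> {p,q,s,t}  [seen]
{p,s,t} --c--> {p,r,s,t}  [seen]
Reachable DFA states: {p}, {p,r,s}, {p,s}, ∅, {p,q,s}, {q,r,t}, {r,t}, {p,r,s,t}, {p,q,r,s}, {p,q,r,s,t}, {p,q,t}, {p,q,s,t}, {p,s,t}.
{s,t} is not among them.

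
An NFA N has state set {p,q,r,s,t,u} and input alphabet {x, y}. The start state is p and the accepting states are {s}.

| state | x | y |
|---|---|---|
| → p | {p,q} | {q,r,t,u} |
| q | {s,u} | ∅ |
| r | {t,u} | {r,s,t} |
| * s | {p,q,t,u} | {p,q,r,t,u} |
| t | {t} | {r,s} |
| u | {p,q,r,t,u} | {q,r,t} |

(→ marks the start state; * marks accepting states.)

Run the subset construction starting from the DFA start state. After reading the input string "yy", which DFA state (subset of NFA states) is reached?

Start: {p}.
δ(p,y) = {q,r,t,u}.
Union: {q,r,t,u}.
After y: {q,r,t,u}.
δ(q,y) = ∅; δ(r,y) = {r,s,t}; δ(t,y) = {r,s}; δ(u,y) = {q,r,t}.
Union: {q,r,s,t}.
After y: {q,r,s,t}.

{q,r,s,t}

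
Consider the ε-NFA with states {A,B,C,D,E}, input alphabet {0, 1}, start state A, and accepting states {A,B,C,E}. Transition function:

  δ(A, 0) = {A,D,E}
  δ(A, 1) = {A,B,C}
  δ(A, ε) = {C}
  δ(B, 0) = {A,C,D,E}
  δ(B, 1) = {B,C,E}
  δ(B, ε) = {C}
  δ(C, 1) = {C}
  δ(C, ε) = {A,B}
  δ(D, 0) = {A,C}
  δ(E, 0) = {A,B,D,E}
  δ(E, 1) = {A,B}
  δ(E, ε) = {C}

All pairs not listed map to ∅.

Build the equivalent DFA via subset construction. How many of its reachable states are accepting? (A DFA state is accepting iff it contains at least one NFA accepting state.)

Start state of the DFA: {A,B,C} (ε-closure of the NFA start).
{A,B,C} --0--> {A,B,C,D,E}  [new]
{A,B,C} --1--> {A,B,C,E}  [new]
{A,B,C,D,E} --0--> {A,B,C,D,E}  [seen]
{A,B,C,D,E} --1--> {A,B,C,E}  [seen]
{A,B,C,E} --0--> {A,B,C,D,E}  [seen]
{A,B,C,E} --1--> {A,B,C,E}  [seen]
Reachable DFA states: {A,B,C}, {A,B,C,D,E}, {A,B,C,E}.
Accepting DFA states (contain an NFA accepting state): {A,B,C}, {A,B,C,D,E}, {A,B,C,E}.

3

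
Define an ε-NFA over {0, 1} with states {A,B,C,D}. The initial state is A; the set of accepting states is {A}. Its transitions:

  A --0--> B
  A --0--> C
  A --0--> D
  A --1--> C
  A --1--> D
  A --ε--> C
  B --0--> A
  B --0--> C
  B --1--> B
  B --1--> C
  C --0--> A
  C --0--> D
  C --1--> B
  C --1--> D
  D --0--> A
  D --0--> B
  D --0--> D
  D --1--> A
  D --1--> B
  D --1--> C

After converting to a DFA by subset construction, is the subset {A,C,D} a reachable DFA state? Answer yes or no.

Start state of the DFA: {A,C} (ε-closure of the NFA start).
{A,C} --0--> {A,B,C,D}  [new]
{A,C} --1--> {B,C,D}  [new]
{A,B,C,D} --0--> {A,B,C,D}  [seen]
{A,B,C,D} --1--> {A,B,C,D}  [seen]
{B,C,D} --0--> {A,B,C,D}  [seen]
{B,C,D} --1--> {A,B,C,D}  [seen]
Reachable DFA states: {A,C}, {A,B,C,D}, {B,C,D}.
{A,C,D} is not among them.

no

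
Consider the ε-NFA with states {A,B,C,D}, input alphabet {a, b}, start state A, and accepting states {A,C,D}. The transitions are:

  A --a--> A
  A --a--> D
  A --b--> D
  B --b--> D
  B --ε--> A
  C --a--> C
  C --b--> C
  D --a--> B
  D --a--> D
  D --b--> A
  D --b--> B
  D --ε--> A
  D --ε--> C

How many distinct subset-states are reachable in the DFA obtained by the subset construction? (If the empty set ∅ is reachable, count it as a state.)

3

Start state of the DFA: {A} (ε-closure of the NFA start).
{A} --a--> {A,C,D}  [new]
{A} --b--> {A,C,D}  [seen]
{A,C,D} --a--> {A,B,C,D}  [new]
{A,C,D} --b--> {A,B,C,D}  [seen]
{A,B,C,D} --a--> {A,B,C,D}  [seen]
{A,B,C,D} --b--> {A,B,C,D}  [seen]
Reachable DFA states: {A}, {A,C,D}, {A,B,C,D}.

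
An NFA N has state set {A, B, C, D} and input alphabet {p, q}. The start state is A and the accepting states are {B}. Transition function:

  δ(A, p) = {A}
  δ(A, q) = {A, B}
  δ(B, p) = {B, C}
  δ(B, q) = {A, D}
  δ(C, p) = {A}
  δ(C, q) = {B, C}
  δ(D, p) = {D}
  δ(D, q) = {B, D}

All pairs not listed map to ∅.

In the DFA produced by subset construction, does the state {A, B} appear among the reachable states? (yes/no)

Start state of the DFA: {A}.
{A} --p--> {A}  [seen]
{A} --q--> {A, B}  [new]
{A, B} --p--> {A, B, C}  [new]
{A, B} --q--> {A, B, D}  [new]
{A, B, C} --p--> {A, B, C}  [seen]
{A, B, C} --q--> {A, B, C, D}  [new]
{A, B, D} --p--> {A, B, C, D}  [seen]
{A, B, D} --q--> {A, B, D}  [seen]
{A, B, C, D} --p--> {A, B, C, D}  [seen]
{A, B, C, D} --q--> {A, B, C, D}  [seen]
Reachable DFA states: {A}, {A, B}, {A, B, C}, {A, B, D}, {A, B, C, D}.
{A, B} is among them.

yes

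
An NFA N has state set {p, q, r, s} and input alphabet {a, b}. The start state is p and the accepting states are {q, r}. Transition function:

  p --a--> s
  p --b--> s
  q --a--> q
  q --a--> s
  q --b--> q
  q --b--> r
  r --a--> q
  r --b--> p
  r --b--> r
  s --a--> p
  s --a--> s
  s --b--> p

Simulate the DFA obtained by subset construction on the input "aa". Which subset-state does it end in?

{p, s}

Start: {p}.
δ(p,a) = {s}.
Union: {s}.
After a: {s}.
δ(s,a) = {p, s}.
Union: {p, s}.
After a: {p, s}.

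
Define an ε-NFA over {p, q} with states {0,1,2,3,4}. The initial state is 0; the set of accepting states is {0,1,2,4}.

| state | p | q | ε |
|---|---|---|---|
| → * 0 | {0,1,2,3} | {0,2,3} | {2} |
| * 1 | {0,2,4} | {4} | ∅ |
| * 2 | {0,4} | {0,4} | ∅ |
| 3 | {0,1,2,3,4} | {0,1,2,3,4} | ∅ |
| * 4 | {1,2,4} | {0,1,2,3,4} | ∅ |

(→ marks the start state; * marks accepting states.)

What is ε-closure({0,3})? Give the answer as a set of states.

Begin with {0,3}.
0 →ε {2}; add 2.
ε-closure = {0,2,3}.

{0,2,3}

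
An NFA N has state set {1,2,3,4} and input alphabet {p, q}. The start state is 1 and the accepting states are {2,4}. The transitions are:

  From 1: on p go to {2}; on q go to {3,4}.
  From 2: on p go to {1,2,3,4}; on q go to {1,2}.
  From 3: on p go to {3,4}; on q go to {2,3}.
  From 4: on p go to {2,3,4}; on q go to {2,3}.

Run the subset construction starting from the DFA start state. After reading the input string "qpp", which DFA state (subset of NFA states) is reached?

Start: {1}.
δ(1,q) = {3,4}.
Union: {3,4}.
After q: {3,4}.
δ(3,p) = {3,4}; δ(4,p) = {2,3,4}.
Union: {2,3,4}.
After p: {2,3,4}.
δ(2,p) = {1,2,3,4}; δ(3,p) = {3,4}; δ(4,p) = {2,3,4}.
Union: {1,2,3,4}.
After p: {1,2,3,4}.

{1,2,3,4}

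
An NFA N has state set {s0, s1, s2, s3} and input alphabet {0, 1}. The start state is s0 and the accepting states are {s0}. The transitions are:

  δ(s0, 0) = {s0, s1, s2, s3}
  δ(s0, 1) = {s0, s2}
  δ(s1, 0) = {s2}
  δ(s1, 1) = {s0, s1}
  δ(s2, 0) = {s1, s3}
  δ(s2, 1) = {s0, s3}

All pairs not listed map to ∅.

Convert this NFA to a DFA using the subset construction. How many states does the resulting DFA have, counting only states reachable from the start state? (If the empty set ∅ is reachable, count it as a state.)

Start state of the DFA: {s0}.
{s0} --0--> {s0, s1, s2, s3}  [new]
{s0} --1--> {s0, s2}  [new]
{s0, s1, s2, s3} --0--> {s0, s1, s2, s3}  [seen]
{s0, s1, s2, s3} --1--> {s0, s1, s2, s3}  [seen]
{s0, s2} --0--> {s0, s1, s2, s3}  [seen]
{s0, s2} --1--> {s0, s2, s3}  [new]
{s0, s2, s3} --0--> {s0, s1, s2, s3}  [seen]
{s0, s2, s3} --1--> {s0, s2, s3}  [seen]
Reachable DFA states: {s0}, {s0, s1, s2, s3}, {s0, s2}, {s0, s2, s3}.

4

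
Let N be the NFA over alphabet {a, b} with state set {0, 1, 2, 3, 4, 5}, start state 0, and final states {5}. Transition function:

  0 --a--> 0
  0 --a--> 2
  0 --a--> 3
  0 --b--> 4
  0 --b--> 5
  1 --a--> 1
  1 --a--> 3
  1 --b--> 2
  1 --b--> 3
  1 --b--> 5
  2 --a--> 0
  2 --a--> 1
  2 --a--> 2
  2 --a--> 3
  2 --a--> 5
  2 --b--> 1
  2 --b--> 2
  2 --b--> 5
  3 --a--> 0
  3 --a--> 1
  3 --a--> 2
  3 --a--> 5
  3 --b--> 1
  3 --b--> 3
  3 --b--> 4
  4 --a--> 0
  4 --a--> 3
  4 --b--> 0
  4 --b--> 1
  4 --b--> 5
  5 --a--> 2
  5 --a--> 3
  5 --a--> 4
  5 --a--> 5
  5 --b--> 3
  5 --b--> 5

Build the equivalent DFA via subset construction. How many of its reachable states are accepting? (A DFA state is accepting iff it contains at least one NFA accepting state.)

6

Start state of the DFA: {0}.
{0} --a--> {0, 2, 3}  [new]
{0} --b--> {4, 5}  [new]
{0, 2, 3} --a--> {0, 1, 2, 3, 5}  [new]
{0, 2, 3} --b--> {1, 2, 3, 4, 5}  [new]
{4, 5} --a--> {0, 2, 3, 4, 5}  [new]
{4, 5} --b--> {0, 1, 3, 5}  [new]
{0, 1, 2, 3, 5} --a--> {0, 1, 2, 3, 4, 5}  [new]
{0, 1, 2, 3, 5} --b--> {1, 2, 3, 4, 5}  [seen]
{1, 2, 3, 4, 5} --a--> {0, 1, 2, 3, 4, 5}  [seen]
{1, 2, 3, 4, 5} --b--> {0, 1, 2, 3, 4, 5}  [seen]
{0, 2, 3, 4, 5} --a--> {0, 1, 2, 3, 4, 5}  [seen]
{0, 2, 3, 4, 5} --b--> {0, 1, 2, 3, 4, 5}  [seen]
{0, 1, 3, 5} --a--> {0, 1, 2, 3, 4, 5}  [seen]
{0, 1, 3, 5} --b--> {1, 2, 3, 4, 5}  [seen]
{0, 1, 2, 3, 4, 5} --a--> {0, 1, 2, 3, 4, 5}  [seen]
{0, 1, 2, 3, 4, 5} --b--> {0, 1, 2, 3, 4, 5}  [seen]
Reachable DFA states: {0}, {0, 2, 3}, {4, 5}, {0, 1, 2, 3, 5}, {1, 2, 3, 4, 5}, {0, 2, 3, 4, 5}, {0, 1, 3, 5}, {0, 1, 2, 3, 4, 5}.
Accepting DFA states (contain an NFA accepting state): {4, 5}, {0, 1, 2, 3, 5}, {1, 2, 3, 4, 5}, {0, 2, 3, 4, 5}, {0, 1, 3, 5}, {0, 1, 2, 3, 4, 5}.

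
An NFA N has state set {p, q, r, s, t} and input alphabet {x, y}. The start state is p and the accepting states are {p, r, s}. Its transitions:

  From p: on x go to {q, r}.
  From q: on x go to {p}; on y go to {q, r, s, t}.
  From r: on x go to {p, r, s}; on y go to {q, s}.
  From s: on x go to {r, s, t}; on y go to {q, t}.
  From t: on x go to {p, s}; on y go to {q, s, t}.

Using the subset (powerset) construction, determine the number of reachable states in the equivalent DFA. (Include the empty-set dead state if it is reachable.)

8

Start state of the DFA: {p}.
{p} --x--> {q, r}  [new]
{p} --y--> ∅  [new]
{q, r} --x--> {p, r, s}  [new]
{q, r} --y--> {q, r, s, t}  [new]
∅ --x--> ∅  [seen]
∅ --y--> ∅  [seen]
{p, r, s} --x--> {p, q, r, s, t}  [new]
{p, r, s} --y--> {q, s, t}  [new]
{q, r, s, t} --x--> {p, r, s, t}  [new]
{q, r, s, t} --y--> {q, r, s, t}  [seen]
{p, q, r, s, t} --x--> {p, q, r, s, t}  [seen]
{p, q, r, s, t} --y--> {q, r, s, t}  [seen]
{q, s, t} --x--> {p, r, s, t}  [seen]
{q, s, t} --y--> {q, r, s, t}  [seen]
{p, r, s, t} --x--> {p, q, r, s, t}  [seen]
{p, r, s, t} --y--> {q, s, t}  [seen]
Reachable DFA states: {p}, {q, r}, ∅, {p, r, s}, {q, r, s, t}, {p, q, r, s, t}, {q, s, t}, {p, r, s, t}.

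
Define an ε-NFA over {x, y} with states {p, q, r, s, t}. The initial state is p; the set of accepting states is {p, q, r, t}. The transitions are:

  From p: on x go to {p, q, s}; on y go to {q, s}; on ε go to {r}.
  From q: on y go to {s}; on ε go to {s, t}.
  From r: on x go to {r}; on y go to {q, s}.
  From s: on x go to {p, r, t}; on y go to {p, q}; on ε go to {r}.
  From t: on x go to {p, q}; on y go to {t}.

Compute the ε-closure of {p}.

Begin with {p}.
p →ε {r}; add r.
ε-closure = {p, r}.

{p, r}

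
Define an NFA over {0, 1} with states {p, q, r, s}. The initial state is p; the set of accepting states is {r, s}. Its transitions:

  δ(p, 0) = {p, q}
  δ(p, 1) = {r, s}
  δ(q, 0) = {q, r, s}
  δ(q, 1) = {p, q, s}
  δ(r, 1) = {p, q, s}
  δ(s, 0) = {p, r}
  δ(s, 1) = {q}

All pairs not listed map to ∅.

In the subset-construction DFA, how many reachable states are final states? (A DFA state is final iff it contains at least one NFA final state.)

Start state of the DFA: {p}.
{p} --0--> {p, q}  [new]
{p} --1--> {r, s}  [new]
{p, q} --0--> {p, q, r, s}  [new]
{p, q} --1--> {p, q, r, s}  [seen]
{r, s} --0--> {p, r}  [new]
{r, s} --1--> {p, q, s}  [new]
{p, q, r, s} --0--> {p, q, r, s}  [seen]
{p, q, r, s} --1--> {p, q, r, s}  [seen]
{p, r} --0--> {p, q}  [seen]
{p, r} --1--> {p, q, r, s}  [seen]
{p, q, s} --0--> {p, q, r, s}  [seen]
{p, q, s} --1--> {p, q, r, s}  [seen]
Reachable DFA states: {p}, {p, q}, {r, s}, {p, q, r, s}, {p, r}, {p, q, s}.
Accepting DFA states (contain an NFA accepting state): {r, s}, {p, q, r, s}, {p, r}, {p, q, s}.

4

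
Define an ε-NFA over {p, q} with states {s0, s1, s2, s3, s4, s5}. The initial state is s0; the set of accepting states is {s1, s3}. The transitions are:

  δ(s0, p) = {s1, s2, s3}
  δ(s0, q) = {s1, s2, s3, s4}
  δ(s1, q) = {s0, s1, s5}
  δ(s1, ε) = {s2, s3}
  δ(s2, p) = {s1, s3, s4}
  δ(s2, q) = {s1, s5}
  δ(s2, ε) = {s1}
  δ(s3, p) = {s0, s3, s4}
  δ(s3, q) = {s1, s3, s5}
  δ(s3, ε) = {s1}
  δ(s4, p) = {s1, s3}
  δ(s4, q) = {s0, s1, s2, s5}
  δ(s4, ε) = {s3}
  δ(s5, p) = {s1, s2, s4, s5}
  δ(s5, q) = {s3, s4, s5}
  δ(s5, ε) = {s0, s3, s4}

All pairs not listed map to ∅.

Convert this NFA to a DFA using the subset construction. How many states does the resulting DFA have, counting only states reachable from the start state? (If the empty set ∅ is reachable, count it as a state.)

Start state of the DFA: {s0} (ε-closure of the NFA start).
{s0} --p--> {s1, s2, s3}  [new]
{s0} --q--> {s1, s2, s3, s4}  [new]
{s1, s2, s3} --p--> {s0, s1, s2, s3, s4}  [new]
{s1, s2, s3} --q--> {s0, s1, s2, s3, s4, s5}  [new]
{s1, s2, s3, s4} --p--> {s0, s1, s2, s3, s4}  [seen]
{s1, s2, s3, s4} --q--> {s0, s1, s2, s3, s4, s5}  [seen]
{s0, s1, s2, s3, s4} --p--> {s0, s1, s2, s3, s4}  [seen]
{s0, s1, s2, s3, s4} --q--> {s0, s1, s2, s3, s4, s5}  [seen]
{s0, s1, s2, s3, s4, s5} --p--> {s0, s1, s2, s3, s4, s5}  [seen]
{s0, s1, s2, s3, s4, s5} --q--> {s0, s1, s2, s3, s4, s5}  [seen]
Reachable DFA states: {s0}, {s1, s2, s3}, {s1, s2, s3, s4}, {s0, s1, s2, s3, s4}, {s0, s1, s2, s3, s4, s5}.

5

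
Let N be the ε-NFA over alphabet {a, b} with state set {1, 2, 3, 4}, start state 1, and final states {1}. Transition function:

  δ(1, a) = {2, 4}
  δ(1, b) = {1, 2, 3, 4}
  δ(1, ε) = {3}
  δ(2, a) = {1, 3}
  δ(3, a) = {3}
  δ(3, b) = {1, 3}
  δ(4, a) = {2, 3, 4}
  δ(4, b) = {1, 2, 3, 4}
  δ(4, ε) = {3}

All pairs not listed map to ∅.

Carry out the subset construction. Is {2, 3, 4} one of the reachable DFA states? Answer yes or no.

yes

Start state of the DFA: {1, 3} (ε-closure of the NFA start).
{1, 3} --a--> {2, 3, 4}  [new]
{1, 3} --b--> {1, 2, 3, 4}  [new]
{2, 3, 4} --a--> {1, 2, 3, 4}  [seen]
{2, 3, 4} --b--> {1, 2, 3, 4}  [seen]
{1, 2, 3, 4} --a--> {1, 2, 3, 4}  [seen]
{1, 2, 3, 4} --b--> {1, 2, 3, 4}  [seen]
Reachable DFA states: {1, 3}, {2, 3, 4}, {1, 2, 3, 4}.
{2, 3, 4} is among them.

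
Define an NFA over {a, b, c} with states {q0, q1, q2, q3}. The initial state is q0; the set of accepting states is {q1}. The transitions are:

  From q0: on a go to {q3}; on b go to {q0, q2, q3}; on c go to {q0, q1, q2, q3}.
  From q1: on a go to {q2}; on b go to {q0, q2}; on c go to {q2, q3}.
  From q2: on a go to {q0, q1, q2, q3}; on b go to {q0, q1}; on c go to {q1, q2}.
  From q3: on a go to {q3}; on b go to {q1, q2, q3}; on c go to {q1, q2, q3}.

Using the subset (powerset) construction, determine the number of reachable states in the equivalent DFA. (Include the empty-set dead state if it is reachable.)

Start state of the DFA: {q0}.
{q0} --a--> {q3}  [new]
{q0} --b--> {q0, q2, q3}  [new]
{q0} --c--> {q0, q1, q2, q3}  [new]
{q3} --a--> {q3}  [seen]
{q3} --b--> {q1, q2, q3}  [new]
{q3} --c--> {q1, q2, q3}  [seen]
{q0, q2, q3} --a--> {q0, q1, q2, q3}  [seen]
{q0, q2, q3} --b--> {q0, q1, q2, q3}  [seen]
{q0, q2, q3} --c--> {q0, q1, q2, q3}  [seen]
{q0, q1, q2, q3} --a--> {q0, q1, q2, q3}  [seen]
{q0, q1, q2, q3} --b--> {q0, q1, q2, q3}  [seen]
{q0, q1, q2, q3} --c--> {q0, q1, q2, q3}  [seen]
{q1, q2, q3} --a--> {q0, q1, q2, q3}  [seen]
{q1, q2, q3} --b--> {q0, q1, q2, q3}  [seen]
{q1, q2, q3} --c--> {q1, q2, q3}  [seen]
Reachable DFA states: {q0}, {q3}, {q0, q2, q3}, {q0, q1, q2, q3}, {q1, q2, q3}.

5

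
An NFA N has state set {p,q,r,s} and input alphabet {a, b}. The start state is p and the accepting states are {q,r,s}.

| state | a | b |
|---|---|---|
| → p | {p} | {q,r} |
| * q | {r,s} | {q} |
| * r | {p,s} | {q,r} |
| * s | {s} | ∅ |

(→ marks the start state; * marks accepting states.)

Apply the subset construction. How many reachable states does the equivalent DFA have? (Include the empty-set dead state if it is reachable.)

Start state of the DFA: {p}.
{p} --a--> {p}  [seen]
{p} --b--> {q,r}  [new]
{q,r} --a--> {p,r,s}  [new]
{q,r} --b--> {q,r}  [seen]
{p,r,s} --a--> {p,s}  [new]
{p,r,s} --b--> {q,r}  [seen]
{p,s} --a--> {p,s}  [seen]
{p,s} --b--> {q,r}  [seen]
Reachable DFA states: {p}, {q,r}, {p,r,s}, {p,s}.

4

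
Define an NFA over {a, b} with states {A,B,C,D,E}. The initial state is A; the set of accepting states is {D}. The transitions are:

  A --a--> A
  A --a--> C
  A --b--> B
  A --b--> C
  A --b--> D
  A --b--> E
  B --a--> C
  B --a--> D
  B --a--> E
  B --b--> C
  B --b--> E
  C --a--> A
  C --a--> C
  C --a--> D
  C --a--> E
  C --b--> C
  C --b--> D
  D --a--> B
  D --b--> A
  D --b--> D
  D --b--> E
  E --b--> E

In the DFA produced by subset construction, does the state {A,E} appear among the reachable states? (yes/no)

Start state of the DFA: {A}.
{A} --a--> {A,C}  [new]
{A} --b--> {B,C,D,E}  [new]
{A,C} --a--> {A,C,D,E}  [new]
{A,C} --b--> {B,C,D,E}  [seen]
{B,C,D,E} --a--> {A,B,C,D,E}  [new]
{B,C,D,E} --b--> {A,C,D,E}  [seen]
{A,C,D,E} --a--> {A,B,C,D,E}  [seen]
{A,C,D,E} --b--> {A,B,C,D,E}  [seen]
{A,B,C,D,E} --a--> {A,B,C,D,E}  [seen]
{A,B,C,D,E} --b--> {A,B,C,D,E}  [seen]
Reachable DFA states: {A}, {A,C}, {B,C,D,E}, {A,C,D,E}, {A,B,C,D,E}.
{A,E} is not among them.

no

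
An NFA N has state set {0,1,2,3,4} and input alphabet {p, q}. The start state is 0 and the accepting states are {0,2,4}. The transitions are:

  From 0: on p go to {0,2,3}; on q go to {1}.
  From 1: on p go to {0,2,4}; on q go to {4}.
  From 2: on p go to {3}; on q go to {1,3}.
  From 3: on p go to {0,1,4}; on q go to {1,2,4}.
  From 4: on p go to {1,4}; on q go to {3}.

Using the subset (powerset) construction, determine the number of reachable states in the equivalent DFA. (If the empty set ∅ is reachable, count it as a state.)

Start state of the DFA: {0}.
{0} --p--> {0,2,3}  [new]
{0} --q--> {1}  [new]
{0,2,3} --p--> {0,1,2,3,4}  [new]
{0,2,3} --q--> {1,2,3,4}  [new]
{1} --p--> {0,2,4}  [new]
{1} --q--> {4}  [new]
{0,1,2,3,4} --p--> {0,1,2,3,4}  [seen]
{0,1,2,3,4} --q--> {1,2,3,4}  [seen]
{1,2,3,4} --p--> {0,1,2,3,4}  [seen]
{1,2,3,4} --q--> {1,2,3,4}  [seen]
{0,2,4} --p--> {0,1,2,3,4}  [seen]
{0,2,4} --q--> {1,3}  [new]
{4} --p--> {1,4}  [new]
{4} --q--> {3}  [new]
{1,3} --p--> {0,1,2,4}  [new]
{1,3} --q--> {1,2,4}  [new]
{1,4} --p--> {0,1,2,4}  [seen]
{1,4} --q--> {3,4}  [new]
{3} --p--> {0,1,4}  [new]
{3} --q--> {1,2,4}  [seen]
{0,1,2,4} --p--> {0,1,2,3,4}  [seen]
{0,1,2,4} --q--> {1,3,4}  [new]
{1,2,4} --p--> {0,1,2,3,4}  [seen]
{1,2,4} --q--> {1,3,4}  [seen]
{3,4} --p--> {0,1,4}  [seen]
{3,4} --q--> {1,2,3,4}  [seen]
{0,1,4} --p--> {0,1,2,3,4}  [seen]
{0,1,4} --q--> {1,3,4}  [seen]
{1,3,4} --p--> {0,1,2,4}  [seen]
{1,3,4} --q--> {1,2,3,4}  [seen]
Reachable DFA states: {0}, {0,2,3}, {1}, {0,1,2,3,4}, {1,2,3,4}, {0,2,4}, {4}, {1,3}, {1,4}, {3}, {0,1,2,4}, {1,2,4}, {3,4}, {0,1,4}, {1,3,4}.

15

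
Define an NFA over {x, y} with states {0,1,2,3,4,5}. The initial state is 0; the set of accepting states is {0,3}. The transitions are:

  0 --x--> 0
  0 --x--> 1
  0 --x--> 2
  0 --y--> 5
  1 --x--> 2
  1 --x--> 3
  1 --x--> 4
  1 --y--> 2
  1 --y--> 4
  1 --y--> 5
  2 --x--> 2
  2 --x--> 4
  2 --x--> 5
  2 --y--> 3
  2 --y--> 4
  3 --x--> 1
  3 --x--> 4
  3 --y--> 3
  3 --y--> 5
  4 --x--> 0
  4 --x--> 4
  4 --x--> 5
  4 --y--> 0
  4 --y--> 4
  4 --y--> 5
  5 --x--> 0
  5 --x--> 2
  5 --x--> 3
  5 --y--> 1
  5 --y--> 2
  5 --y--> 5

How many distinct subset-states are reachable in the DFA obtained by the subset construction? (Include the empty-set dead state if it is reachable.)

11

Start state of the DFA: {0}.
{0} --x--> {0,1,2}  [new]
{0} --y--> {5}  [new]
{0,1,2} --x--> {0,1,2,3,4,5}  [new]
{0,1,2} --y--> {2,3,4,5}  [new]
{5} --x--> {0,2,3}  [new]
{5} --y--> {1,2,5}  [new]
{0,1,2,3,4,5} --x--> {0,1,2,3,4,5}  [seen]
{0,1,2,3,4,5} --y--> {0,1,2,3,4,5}  [seen]
{2,3,4,5} --x--> {0,1,2,3,4,5}  [seen]
{2,3,4,5} --y--> {0,1,2,3,4,5}  [seen]
{0,2,3} --x--> {0,1,2,4,5}  [new]
{0,2,3} --y--> {3,4,5}  [new]
{1,2,5} --x--> {0,2,3,4,5}  [new]
{1,2,5} --y--> {1,2,3,4,5}  [new]
{0,1,2,4,5} --x--> {0,1,2,3,4,5}  [seen]
{0,1,2,4,5} --y--> {0,1,2,3,4,5}  [seen]
{3,4,5} --x--> {0,1,2,3,4,5}  [seen]
{3,4,5} --y--> {0,1,2,3,4,5}  [seen]
{0,2,3,4,5} --x--> {0,1,2,3,4,5}  [seen]
{0,2,3,4,5} --y--> {0,1,2,3,4,5}  [seen]
{1,2,3,4,5} --x--> {0,1,2,3,4,5}  [seen]
{1,2,3,4,5} --y--> {0,1,2,3,4,5}  [seen]
Reachable DFA states: {0}, {0,1,2}, {5}, {0,1,2,3,4,5}, {2,3,4,5}, {0,2,3}, {1,2,5}, {0,1,2,4,5}, {3,4,5}, {0,2,3,4,5}, {1,2,3,4,5}.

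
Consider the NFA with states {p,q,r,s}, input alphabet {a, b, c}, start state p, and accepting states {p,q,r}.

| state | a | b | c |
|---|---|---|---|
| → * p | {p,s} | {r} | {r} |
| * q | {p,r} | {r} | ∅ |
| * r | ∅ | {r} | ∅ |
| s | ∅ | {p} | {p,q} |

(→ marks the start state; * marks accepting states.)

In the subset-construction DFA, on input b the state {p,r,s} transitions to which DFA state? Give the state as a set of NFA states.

δ(p,b) = {r}; δ(r,b) = {r}; δ(s,b) = {p}.
Union: {p,r}.

{p,r}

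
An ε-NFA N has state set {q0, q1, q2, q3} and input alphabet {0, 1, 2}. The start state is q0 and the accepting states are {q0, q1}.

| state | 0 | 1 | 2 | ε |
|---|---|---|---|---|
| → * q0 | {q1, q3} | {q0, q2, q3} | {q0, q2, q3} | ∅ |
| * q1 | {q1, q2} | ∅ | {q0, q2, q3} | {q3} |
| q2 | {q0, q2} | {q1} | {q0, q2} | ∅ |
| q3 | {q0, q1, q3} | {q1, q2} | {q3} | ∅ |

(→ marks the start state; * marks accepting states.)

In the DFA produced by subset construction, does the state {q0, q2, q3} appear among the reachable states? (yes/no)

Start state of the DFA: {q0} (ε-closure of the NFA start).
{q0} --0--> {q1, q3}  [new]
{q0} --1--> {q0, q2, q3}  [new]
{q0} --2--> {q0, q2, q3}  [seen]
{q1, q3} --0--> {q0, q1, q2, q3}  [new]
{q1, q3} --1--> {q1, q2, q3}  [new]
{q1, q3} --2--> {q0, q2, q3}  [seen]
{q0, q2, q3} --0--> {q0, q1, q2, q3}  [seen]
{q0, q2, q3} --1--> {q0, q1, q2, q3}  [seen]
{q0, q2, q3} --2--> {q0, q2, q3}  [seen]
{q0, q1, q2, q3} --0--> {q0, q1, q2, q3}  [seen]
{q0, q1, q2, q3} --1--> {q0, q1, q2, q3}  [seen]
{q0, q1, q2, q3} --2--> {q0, q2, q3}  [seen]
{q1, q2, q3} --0--> {q0, q1, q2, q3}  [seen]
{q1, q2, q3} --1--> {q1, q2, q3}  [seen]
{q1, q2, q3} --2--> {q0, q2, q3}  [seen]
Reachable DFA states: {q0}, {q1, q3}, {q0, q2, q3}, {q0, q1, q2, q3}, {q1, q2, q3}.
{q0, q2, q3} is among them.

yes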